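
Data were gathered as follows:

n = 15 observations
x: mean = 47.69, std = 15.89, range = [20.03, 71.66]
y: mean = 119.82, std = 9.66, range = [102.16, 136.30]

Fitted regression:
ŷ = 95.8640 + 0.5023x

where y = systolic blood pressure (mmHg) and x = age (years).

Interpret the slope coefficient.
For each additional year of age, predicted blood pressure increases by approximately 0.5023 mmHg.

The slope β₁ = 0.5023 gives the rate at which the fitted blood pressure changes with age.

Interpretation:
- Age up by 1 year → predicted blood pressure increases by 0.5023 mmHg
- The effect is assumed constant over the observed range of x (linearity)

(β₀ = 95.8640 is the fitted value at x = 0 and is not part of the slope interpretation.)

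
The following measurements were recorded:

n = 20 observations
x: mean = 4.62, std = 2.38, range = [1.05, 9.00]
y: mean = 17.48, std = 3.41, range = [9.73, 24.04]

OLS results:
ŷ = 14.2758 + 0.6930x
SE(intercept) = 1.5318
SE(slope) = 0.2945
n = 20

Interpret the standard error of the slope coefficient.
SE(β̂₁) = 0.2945 is the estimated standard deviation of the slope estimate across repeated samples; relative to β̂₁ = 0.6930 that is 42.5%, a moderately precise estimate.

What SE measures:
- The standard error quantifies the sampling variability of the coefficient estimate
- It is the estimated standard deviation of β̂₁ across hypothetical repeated samples of the same size
- Smaller SE → more precise estimate

Relative precision:
- SE / |β̂₁| = 0.2945 / 0.6930 = 42.5%
- Rule of thumb (under 20%: precise; 20% to under 50%: moderately precise; 50% or more: imprecise) → moderately precise

Link to the t-test: t = β̂₁ / SE(β̂₁) = 0.6930 / 0.2945 = 2.3531, the statistic for H₀: β₁ = 0.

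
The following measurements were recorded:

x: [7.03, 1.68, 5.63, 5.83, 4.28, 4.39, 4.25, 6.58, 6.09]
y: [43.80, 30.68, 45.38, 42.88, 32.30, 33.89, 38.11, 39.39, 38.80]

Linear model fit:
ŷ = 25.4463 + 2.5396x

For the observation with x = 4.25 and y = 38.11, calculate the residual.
Residual = 1.8704

The residual is the difference between the actual value and the predicted value:

Residual = y - ŷ

Step 1: Calculate predicted value
ŷ = 25.4463 + 2.5396 × 4.25
ŷ = 36.2396

Step 2: Calculate residual
Residual = 38.11 - 36.2396
Residual = 1.8704

The residual is positive, so the observed y = 38.11 sits above the regression line (the line underestimates it by 1.8704).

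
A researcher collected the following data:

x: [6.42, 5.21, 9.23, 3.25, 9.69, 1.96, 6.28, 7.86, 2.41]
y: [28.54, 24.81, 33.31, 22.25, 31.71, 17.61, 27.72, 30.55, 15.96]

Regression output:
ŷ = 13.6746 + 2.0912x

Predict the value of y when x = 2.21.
ŷ = 18.2962

Plug x = 2.21 into the fitted line:

ŷ = 13.6746 + 2.0912 × 2.21
ŷ = 13.6746 + 4.6216
ŷ = 18.2962

This is a point prediction; actual observations scatter around it by roughly the residual standard deviation.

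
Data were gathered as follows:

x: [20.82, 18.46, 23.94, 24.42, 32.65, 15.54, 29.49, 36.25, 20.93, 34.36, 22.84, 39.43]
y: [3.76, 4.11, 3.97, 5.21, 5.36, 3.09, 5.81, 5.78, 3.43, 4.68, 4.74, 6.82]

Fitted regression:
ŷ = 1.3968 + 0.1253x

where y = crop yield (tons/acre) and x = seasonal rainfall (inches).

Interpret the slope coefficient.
For each additional inch of rainfall, predicted crop yield increases by approximately 0.1253 tons/acre.

The slope β₁ = 0.1253 gives the rate at which the fitted crop yield changes with rainfall.

Interpretation:
- Rainfall up by 1 inch → predicted crop yield increases by 0.1253 tons/acre
- The effect is assumed constant over the observed range of x (linearity)

(β₀ = 1.3968 is the fitted value at x = 0 and is not part of the slope interpretation.)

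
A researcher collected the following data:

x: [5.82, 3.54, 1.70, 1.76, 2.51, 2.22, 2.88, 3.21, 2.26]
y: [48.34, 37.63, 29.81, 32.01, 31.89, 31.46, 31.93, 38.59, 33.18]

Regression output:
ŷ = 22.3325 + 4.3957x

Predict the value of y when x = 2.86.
ŷ = 34.9042

Plug x = 2.86 into the fitted line:

ŷ = 22.3325 + 4.3957 × 2.86
ŷ = 22.3325 + 12.5717
ŷ = 34.9042

This is a point prediction; actual observations scatter around it by roughly the residual standard deviation.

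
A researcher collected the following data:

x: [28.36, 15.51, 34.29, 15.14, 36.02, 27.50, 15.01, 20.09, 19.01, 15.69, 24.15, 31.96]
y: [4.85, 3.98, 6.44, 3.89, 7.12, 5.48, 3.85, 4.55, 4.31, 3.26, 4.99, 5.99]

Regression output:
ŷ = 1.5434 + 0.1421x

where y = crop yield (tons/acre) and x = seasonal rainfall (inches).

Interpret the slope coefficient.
On average, crop yield is about 0.1421 tons/acre higher for every extra inch of rainfall.

β₁ = 0.1421 is the change in predicted crop yield (tons/acre) per additional inch of rainfall.

Interpretation:
- Rainfall up by 1 inch → predicted crop yield increases by 0.1421 tons/acre
- The effect is assumed constant over the observed range of x (linearity)

(β₀ = 1.5434 is the fitted value at x = 0 and is not part of the slope interpretation.)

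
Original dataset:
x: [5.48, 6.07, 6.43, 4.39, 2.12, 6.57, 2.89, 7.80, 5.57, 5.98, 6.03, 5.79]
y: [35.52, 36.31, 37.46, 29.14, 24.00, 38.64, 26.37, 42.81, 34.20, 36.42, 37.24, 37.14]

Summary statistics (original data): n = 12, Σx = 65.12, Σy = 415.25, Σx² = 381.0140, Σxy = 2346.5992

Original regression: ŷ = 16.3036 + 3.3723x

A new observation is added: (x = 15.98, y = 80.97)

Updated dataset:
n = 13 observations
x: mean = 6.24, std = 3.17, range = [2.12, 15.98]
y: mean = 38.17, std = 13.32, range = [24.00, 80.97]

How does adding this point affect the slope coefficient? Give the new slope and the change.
The slope changes from 3.3723 to 4.1772 (change of +0.8049, or +23.9%).

x = 15.98 lies well outside the original x-range [2.12, 7.80] (x̄ ≈ 5.43), so this observation has high leverage and can move the slope substantially.

Step 1: Update the sums with the new point (n goes from 12 to 13)
Σx  = 65.12 + 15.98 = 81.10
Σy  = 415.25 + 80.97 = 496.22
Σx² = 381.0140 + 15.98² = 381.0140 + 255.3604 = 636.3744
Σxy = 2346.5992 + 15.98×80.97 = 2346.5992 + 1293.9006 = 3640.4998

Step 2: Recompute the slope with b₁ = (nΣxy − ΣxΣy) / (nΣx² − (Σx)²)
Numerator   = 13×3640.4998 − 81.10×496.22 = 47326.4974 − 40243.4420 = 7083.0554
Denominator = 13×636.3744 − 81.10² = 8272.8672 − 6577.2100 = 1695.6572
b₁(new) = 7083.0554 / 1695.6572 = 4.1772

(Same formula on the original sums: (12×2346.5992 − 65.12×415.25) / (12×381.0140 − 65.12²) = 1118.1104 / 331.5536 = 3.3723, matching the given fit.)

Step 3: Change in slope
Δβ₁ = 4.1772 − 3.3723 = +0.8049
Relative change = +0.8049 / 3.3723 × 100% = +23.9%
→ the slope increases when the point is added.

Because the point sits above the extension of the original line at a high-leverage x, it tilts the fit up.
In practice: refit with and without it and report both if conclusions differ; investigate whether it comes from the same population as the rest of the sample.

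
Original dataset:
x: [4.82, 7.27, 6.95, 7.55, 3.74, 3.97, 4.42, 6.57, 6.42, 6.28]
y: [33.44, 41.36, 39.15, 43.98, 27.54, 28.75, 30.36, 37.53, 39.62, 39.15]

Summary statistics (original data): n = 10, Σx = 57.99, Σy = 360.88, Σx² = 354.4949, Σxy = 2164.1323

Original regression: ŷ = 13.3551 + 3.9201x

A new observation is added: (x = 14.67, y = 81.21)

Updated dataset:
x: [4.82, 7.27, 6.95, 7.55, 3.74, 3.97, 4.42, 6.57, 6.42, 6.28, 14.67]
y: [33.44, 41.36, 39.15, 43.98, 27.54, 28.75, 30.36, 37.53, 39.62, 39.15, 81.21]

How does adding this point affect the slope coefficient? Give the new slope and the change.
Adding the point moves β₁ from 3.9201 to 4.8498, i.e. it increases by 0.9297 (+23.7%).

The new point has HIGH LEVERAGE: x = 14.67 is far from the original mean x̄ = 57.99/10 ≈ 5.80 (original range [3.74, 7.55]).

Step 1: Update the sums with the new point (n goes from 10 to 11)
Σx  = 57.99 + 14.67 = 72.66
Σy  = 360.88 + 81.21 = 442.09
Σx² = 354.4949 + 14.67² = 354.4949 + 215.2089 = 569.7038
Σxy = 2164.1323 + 14.67×81.21 = 2164.1323 + 1191.3507 = 3355.4830

Step 2: Recompute the slope with b₁ = (nΣxy − ΣxΣy) / (nΣx² − (Σx)²)
Numerator   = 11×3355.4830 − 72.66×442.09 = 36910.3130 − 32122.2594 = 4788.0536
Denominator = 11×569.7038 − 72.66² = 6266.7418 − 5279.4756 = 987.2662
b₁(new) = 4788.0536 / 987.2662 = 4.8498

(Same formula on the original sums: (10×2164.1323 − 57.99×360.88) / (10×354.4949 − 57.99²) = 713.8918 / 182.1089 = 3.9201, matching the given fit.)

Step 3: Change in slope
Δβ₁ = 4.8498 − 3.9201 = +0.9297
Relative change = +0.9297 / 3.9201 × 100% = +23.7%
→ the slope increases when the point is added.

A high-leverage point only changes the slope if it is off the original line; here y = 81.21 is above the original trend, so the slope increases.
In practice: investigate whether it comes from the same population as the rest of the sample; check such a point for data-entry or measurement error.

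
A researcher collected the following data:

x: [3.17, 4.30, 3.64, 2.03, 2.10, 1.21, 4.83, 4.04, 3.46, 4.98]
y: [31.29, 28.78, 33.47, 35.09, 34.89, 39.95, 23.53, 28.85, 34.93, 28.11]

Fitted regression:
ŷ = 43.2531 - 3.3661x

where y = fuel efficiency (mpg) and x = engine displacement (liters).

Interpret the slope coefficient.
An increase of one liter in engine displacement is associated with a 3.3661 mpg decrease in predicted fuel efficiency.

The slope coefficient β₁ = -3.3661 represents the marginal effect of engine displacement on fuel efficiency.

Interpretation:
- Engine displacement up by 1 liter → predicted fuel efficiency decreases by 3.3661 mpg
- This is a linear approximation: the same per-unit change is assumed across the whole observed x range

(β₀ = 43.2531 is the fitted value at x = 0 and is not part of the slope interpretation.)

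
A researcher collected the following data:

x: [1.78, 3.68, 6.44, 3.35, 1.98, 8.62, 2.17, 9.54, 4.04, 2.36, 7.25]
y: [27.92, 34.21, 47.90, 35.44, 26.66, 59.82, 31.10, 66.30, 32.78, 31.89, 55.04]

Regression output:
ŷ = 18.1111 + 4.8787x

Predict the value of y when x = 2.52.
ŷ = 30.4054

Plug x = 2.52 into the fitted line:

ŷ = 18.1111 + 4.8787 × 2.52
ŷ = 18.1111 + 12.2943
ŷ = 30.4054

This is the fitted mean response at that x — an individual observation would come with a wider prediction interval.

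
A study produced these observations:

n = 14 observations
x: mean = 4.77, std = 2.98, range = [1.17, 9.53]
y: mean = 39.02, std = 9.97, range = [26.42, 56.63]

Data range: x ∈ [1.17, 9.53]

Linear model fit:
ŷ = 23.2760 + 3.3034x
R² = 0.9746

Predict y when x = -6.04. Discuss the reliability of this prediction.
The equation gives ŷ = 3.3235; however x = -6.04 is 7.21 units below the observed range, so this extrapolated value should not be trusted.

Prediction calculation:
ŷ = 23.2760 + 3.3034 × (-6.04)
ŷ = 3.3235

Reliability:
- Data range: x ∈ [1.17, 9.53]
- Prediction point: x = -6.04 is 7.21 units below the observed range → this is EXTRAPOLATION, not interpolation

Why that matters here:
- The standard error of prediction grows with (x − x̄)², and x = -6.04 is far from x̄ = 4.77
- There are no observations near this x to validate the fitted line there

The R² = 0.9746 only validates the fit within [1.17, 9.53]; treat ŷ = 3.3235 with caution.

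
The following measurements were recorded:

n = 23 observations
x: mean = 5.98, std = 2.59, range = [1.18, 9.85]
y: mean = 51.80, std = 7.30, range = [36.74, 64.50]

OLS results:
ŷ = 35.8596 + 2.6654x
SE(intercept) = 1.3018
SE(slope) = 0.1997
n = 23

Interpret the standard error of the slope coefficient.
SE(slope) = 0.1997 measures the uncertainty in the estimated slope. The coefficient is estimated precisely (SE/|β̂₁| = 7.5%).

SE(β̂₁) = 0.1997 says: if we drew many samples of n = 23 from the same population and refit each time, the fitted slopes would scatter with a standard deviation of roughly 0.1997 around the true β₁.

Relative precision:
- SE / |β̂₁| = 0.1997 / 2.6654 = 7.5%
- Rule of thumb (under 20%: precise; 20% to under 50%: moderately precise; 50% or more: imprecise) → precise

Rough 95% range (±2 SE): 2.6654 ± 0.3994 → (2.2660, 3.0648).

What drives SE(β̂₁): wider spread of x values → smaller SE.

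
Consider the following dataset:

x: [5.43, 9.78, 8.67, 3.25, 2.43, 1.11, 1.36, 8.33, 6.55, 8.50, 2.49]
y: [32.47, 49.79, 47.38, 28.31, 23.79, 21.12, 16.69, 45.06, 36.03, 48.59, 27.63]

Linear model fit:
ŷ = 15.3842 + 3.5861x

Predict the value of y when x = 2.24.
ŷ = 23.4171

x = 2.24 lies inside the observed range [1.11, 9.78], so the fitted equation applies directly:

ŷ = 15.3842 + 3.5861 × 2.24
ŷ = 15.3842 + 8.0329
ŷ = 23.4171

This is a point prediction; actual observations scatter around it by roughly the residual standard deviation.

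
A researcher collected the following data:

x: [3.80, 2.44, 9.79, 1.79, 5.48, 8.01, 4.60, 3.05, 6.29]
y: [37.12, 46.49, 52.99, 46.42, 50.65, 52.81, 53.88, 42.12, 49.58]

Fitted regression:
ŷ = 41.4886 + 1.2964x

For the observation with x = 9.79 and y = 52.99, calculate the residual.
Residual = -1.1904

The residual is the difference between the actual value and the predicted value:

Residual = y - ŷ

Step 1: Calculate predicted value
ŷ = 41.4886 + 1.2964 × 9.79
ŷ = 54.1804

Step 2: Calculate residual
Residual = 52.99 - 54.1804
Residual = -1.1904

Sign check: y < ŷ, so the point is below the line and the fit overestimates here.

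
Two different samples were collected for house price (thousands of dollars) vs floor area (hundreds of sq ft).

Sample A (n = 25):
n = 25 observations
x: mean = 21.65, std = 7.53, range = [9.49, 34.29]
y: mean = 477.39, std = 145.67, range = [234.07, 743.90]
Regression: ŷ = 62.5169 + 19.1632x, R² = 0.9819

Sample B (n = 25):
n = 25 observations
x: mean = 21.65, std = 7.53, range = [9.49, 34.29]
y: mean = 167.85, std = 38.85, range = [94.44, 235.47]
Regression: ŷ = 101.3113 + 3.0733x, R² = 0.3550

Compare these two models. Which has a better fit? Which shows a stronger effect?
Model A has the better fit (R² = 0.9819 vs 0.3550). Model A shows the stronger effect (|β₁| = 19.1632 vs 3.0733).

Model Comparison:

Goodness of fit (R²):
- Model A: R² = 0.9819 → 98.19% of variance in house price explained
- Model B: R² = 0.3550 → 35.50% of variance in house price explained
- 0.9819 > 0.3550 → Model A has the better fit

Effect size (slope magnitude):
- Model A: β₁ = 19.1632 → predicted house price rises 19.1632 thousand dollars per additional hundred sq ft of floor area
- Model B: β₁ = 3.0733 → predicted house price rises 3.0733 thousand dollars per additional hundred sq ft of floor area
- |19.1632| > |3.0733| → Model A shows the stronger marginal effect

Note: A better fit (higher R²) doesn't necessarily mean a more important relationship.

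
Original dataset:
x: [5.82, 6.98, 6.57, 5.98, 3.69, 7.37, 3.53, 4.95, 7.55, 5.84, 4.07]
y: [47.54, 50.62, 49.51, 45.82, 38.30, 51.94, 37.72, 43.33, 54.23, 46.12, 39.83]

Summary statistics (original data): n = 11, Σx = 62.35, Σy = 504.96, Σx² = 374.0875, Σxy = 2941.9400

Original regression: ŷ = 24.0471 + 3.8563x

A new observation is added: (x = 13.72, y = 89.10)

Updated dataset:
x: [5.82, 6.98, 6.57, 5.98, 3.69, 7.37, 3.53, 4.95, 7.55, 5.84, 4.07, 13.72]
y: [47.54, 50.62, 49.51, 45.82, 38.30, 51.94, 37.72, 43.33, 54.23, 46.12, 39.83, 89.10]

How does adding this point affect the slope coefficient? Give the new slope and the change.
New slope β₁ = 4.9753 versus 3.8563 before: a change of +1.1190 (+29.0%).

x = 13.72 lies well outside the original x-range [3.53, 7.55] (x̄ ≈ 5.67), so this observation has high leverage and can move the slope substantially.

Step 1: Update the sums with the new point (n goes from 11 to 12)
Σx  = 62.35 + 13.72 = 76.07
Σy  = 504.96 + 89.10 = 594.06
Σx² = 374.0875 + 13.72² = 374.0875 + 188.2384 = 562.3259
Σxy = 2941.9400 + 13.72×89.10 = 2941.9400 + 1222.4520 = 4164.3920

Step 2: Recompute the slope with b₁ = (nΣxy − ΣxΣy) / (nΣx² − (Σx)²)
Numerator   = 12×4164.3920 − 76.07×594.06 = 49972.7040 − 45190.1442 = 4782.5598
Denominator = 12×562.3259 − 76.07² = 6747.9108 − 5786.6449 = 961.2659
b₁(new) = 4782.5598 / 961.2659 = 4.9753

(Same formula on the original sums: (11×2941.9400 − 62.35×504.96) / (11×374.0875 − 62.35²) = 877.0840 / 227.4400 = 3.8563, matching the given fit.)

Step 3: Change in slope
Δβ₁ = 4.9753 − 3.8563 = +1.1190
Relative change = +1.1190 / 3.8563 × 100% = +29.0%
→ the slope increases when the point is added.

A high-leverage point only changes the slope if it is off the original line; here y = 89.10 is above the original trend, so the slope increases.
In practice: check such a point for data-entry or measurement error.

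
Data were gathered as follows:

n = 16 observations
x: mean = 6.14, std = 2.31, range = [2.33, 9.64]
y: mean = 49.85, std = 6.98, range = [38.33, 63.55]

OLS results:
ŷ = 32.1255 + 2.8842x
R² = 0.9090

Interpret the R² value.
R² = 0.9090 means 90.90% of the variation in y is explained by the linear relationship with x. This indicates a strong fit.

R² = 1 − SS_res/SS_tot compares the residual scatter to the total scatter of y about its mean.

Here R² = 0.9090:
- Explained: 90.90% of the variation in y
- Unexplained (residual): 100% − 90.90% = 9.10%
- Rule of thumb (below 0.3 weak; 0.3 to below 0.7 moderate; 0.7 and above strong) → strong

Note: R² never decreases when predictors are added, so it should not be used alone to compare models of different size.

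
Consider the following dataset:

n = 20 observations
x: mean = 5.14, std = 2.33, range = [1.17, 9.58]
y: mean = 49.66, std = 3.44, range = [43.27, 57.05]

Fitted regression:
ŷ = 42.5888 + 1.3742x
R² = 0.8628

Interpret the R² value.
The model explains 86.28% of the variance in y (R² = 0.8628), leaving 13.72% unexplained; the fit is strong.

The coefficient of determination R² is the fraction of the total variation in y that the fitted line accounts for.

Here R² = 0.8628:
- Explained: 86.28% of the variation in y
- Unexplained (residual): 100% − 86.28% = 13.72%
- Rule of thumb (below 0.3 weak; 0.3 to below 0.7 moderate; 0.7 and above strong) → strong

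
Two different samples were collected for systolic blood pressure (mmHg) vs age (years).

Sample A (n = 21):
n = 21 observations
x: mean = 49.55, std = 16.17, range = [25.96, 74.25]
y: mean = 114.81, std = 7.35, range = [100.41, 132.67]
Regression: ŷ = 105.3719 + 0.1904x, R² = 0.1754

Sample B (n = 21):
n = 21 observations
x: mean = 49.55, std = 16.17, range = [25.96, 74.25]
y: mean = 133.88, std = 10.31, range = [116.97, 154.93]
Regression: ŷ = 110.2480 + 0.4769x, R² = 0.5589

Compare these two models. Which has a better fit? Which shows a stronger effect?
Model B has the better fit (R² = 0.5589 vs 0.1754). Model B shows the stronger effect (|β₁| = 0.4769 vs 0.1904).

Model Comparison:

Goodness of fit (R²):
- Model A: R² = 0.1754 → 17.54% of variance in blood pressure explained
- Model B: R² = 0.5589 → 55.89% of variance in blood pressure explained
- 0.5589 > 0.1754 → Model B has the better fit

Effect size (slope magnitude):
- Model A: β₁ = 0.1904 → predicted blood pressure rises 0.1904 mmHg per additional year of age
- Model B: β₁ = 0.4769 → predicted blood pressure rises 0.4769 mmHg per additional year of age
- |0.1904| < |0.4769| → Model B shows the stronger marginal effect

Note: The two samples could reflect different populations, time periods, or measurement quality.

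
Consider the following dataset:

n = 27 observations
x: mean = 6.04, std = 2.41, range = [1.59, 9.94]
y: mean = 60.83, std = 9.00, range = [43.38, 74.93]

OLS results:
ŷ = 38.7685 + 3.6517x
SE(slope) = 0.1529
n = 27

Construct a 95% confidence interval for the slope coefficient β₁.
The 95% CI for β₁ is (3.3368, 3.9666)

Confidence interval for the slope:

The 95% CI for β₁ is: β̂₁ ± t*(α/2, n-2) × SE(β̂₁)

Step 1: Find critical t-value
- Confidence level = 0.95
- Degrees of freedom = n - 2 = 27 - 2 = 25
- t*(α/2, 25) = 2.0595

Step 2: Calculate margin of error
Margin = 2.0595 × 0.1529 = 0.3149

Step 3: Construct interval
CI = 3.6517 ± 0.3149
CI = (3.3368, 3.9666)

Interpretation: each one-unit increase in x is associated with a change in mean y of between 3.3368 and 3.9666, with 95% confidence.
The interval does not include 0, suggesting a significant linear relationship.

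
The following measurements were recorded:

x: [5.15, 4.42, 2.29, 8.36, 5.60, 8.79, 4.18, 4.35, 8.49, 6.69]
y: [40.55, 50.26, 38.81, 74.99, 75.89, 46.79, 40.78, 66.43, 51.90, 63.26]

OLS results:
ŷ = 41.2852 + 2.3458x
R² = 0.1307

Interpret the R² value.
R² = 0.1307 means 13.07% of the variation in y is explained by the linear relationship with x. This indicates a weak fit.

The coefficient of determination R² is the fraction of the total variation in y that the fitted line accounts for.

Here R² = 0.1307:
- Explained: 13.07% of the variation in y
- Unexplained (residual): 100% − 13.07% = 86.93%
- Rule of thumb (below 0.3 weak; 0.3 to below 0.7 moderate; 0.7 and above strong) → weak

Equivalently, for simple linear regression R² = r², so |r| = √0.1307 ≈ 0.3615.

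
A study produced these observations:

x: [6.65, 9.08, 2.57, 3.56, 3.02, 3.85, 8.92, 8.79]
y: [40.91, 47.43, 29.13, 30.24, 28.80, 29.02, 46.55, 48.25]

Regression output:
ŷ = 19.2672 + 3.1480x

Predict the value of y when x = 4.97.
ŷ = 34.9128

To predict y for x = 4.97, substitute into the regression equation:

ŷ = 19.2672 + 3.1480 × 4.97
ŷ = 19.2672 + 15.6456
ŷ = 34.9128

This is the fitted mean response at that x — an individual observation would come with a wider prediction interval.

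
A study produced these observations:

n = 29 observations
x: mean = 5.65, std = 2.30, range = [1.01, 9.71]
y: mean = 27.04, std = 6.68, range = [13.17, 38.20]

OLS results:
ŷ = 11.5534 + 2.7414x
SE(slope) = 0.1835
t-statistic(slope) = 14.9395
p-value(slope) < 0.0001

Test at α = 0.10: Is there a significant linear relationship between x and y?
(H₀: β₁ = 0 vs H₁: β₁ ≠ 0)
Reject H₀: p-value < 0.0001 < α = 0.10. The linear relationship is significant at the 10% level.

Hypothesis test for the slope coefficient:

H₀: β₁ = 0 (no linear relationship)
H₁: β₁ ≠ 0 (linear relationship exists)

Test statistic: t = β̂₁ / SE(β̂₁) = 2.7414 / 0.1835 = 14.9395

The p-value (<0.0001) is the probability, under H₀, of a t-statistic at least as extreme as |t| = 14.9395 (two-sided, df = n − 2 = 27).

Decision rule: reject H₀ if p-value < α.
p-value < 0.0001 < α = 0.10 → reject H₀.

At α = 0.10 the data do provide convincing evidence of a nonzero slope.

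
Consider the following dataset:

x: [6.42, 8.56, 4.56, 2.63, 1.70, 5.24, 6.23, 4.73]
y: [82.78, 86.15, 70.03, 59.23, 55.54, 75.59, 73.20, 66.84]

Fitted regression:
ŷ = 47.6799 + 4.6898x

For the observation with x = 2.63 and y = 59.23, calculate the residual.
Residual = -0.7841

The residual is the difference between the actual value and the predicted value:

Residual = y - ŷ

Step 1: Calculate predicted value
ŷ = 47.6799 + 4.6898 × 2.63
ŷ = 60.0141

Step 2: Calculate residual
Residual = 59.23 - 60.0141
Residual = -0.7841

Sign check: y < ŷ, so the point is below the line and the fit overestimates here.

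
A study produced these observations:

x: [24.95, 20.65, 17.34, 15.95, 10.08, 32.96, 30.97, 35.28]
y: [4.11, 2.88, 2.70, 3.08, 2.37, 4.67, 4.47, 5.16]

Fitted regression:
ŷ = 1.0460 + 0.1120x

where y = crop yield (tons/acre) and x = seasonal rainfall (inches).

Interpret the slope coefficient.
An increase of one inch in rainfall is associated with a 0.1120 tons/acre increase in predicted crop yield.

β₁ = 0.1120 is the change in predicted crop yield (tons/acre) per additional inch of rainfall.

Interpretation:
- Rainfall up by 1 inch → predicted crop yield increases by 0.1120 tons/acre
- This is a linear approximation: the same per-unit change is assumed across the whole observed x range

(β₀ = 1.0460 is the fitted value at x = 0 and is not part of the slope interpretation.)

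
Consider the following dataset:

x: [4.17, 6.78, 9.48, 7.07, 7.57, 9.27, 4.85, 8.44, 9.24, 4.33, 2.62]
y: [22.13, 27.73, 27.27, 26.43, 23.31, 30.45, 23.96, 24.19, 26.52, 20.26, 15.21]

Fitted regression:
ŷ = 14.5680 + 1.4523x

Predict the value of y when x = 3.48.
ŷ = 19.6220

x = 3.48 lies inside the observed range [2.62, 9.48], so the fitted equation applies directly:

ŷ = 14.5680 + 1.4523 × 3.48
ŷ = 14.5680 + 5.0540
ŷ = 19.6220

This is a point prediction; actual observations scatter around it by roughly the residual standard deviation.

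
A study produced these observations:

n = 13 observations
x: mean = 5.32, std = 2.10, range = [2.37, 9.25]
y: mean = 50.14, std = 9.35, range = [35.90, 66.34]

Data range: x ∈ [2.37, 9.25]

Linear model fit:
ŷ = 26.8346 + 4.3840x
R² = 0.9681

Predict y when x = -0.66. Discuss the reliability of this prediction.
ŷ = 23.9412, but this is extrapolation (below the data range [2.37, 9.25]) and may be unreliable.

Prediction calculation:
ŷ = 26.8346 + 4.3840 × (-0.66)
ŷ = 23.9412

Reliability:
- Data range: x ∈ [2.37, 9.25]
- Prediction point: x = -0.66 is 3.03 units below the observed range → this is EXTRAPOLATION, not interpolation

Why that matters here:
- The standard error of prediction grows with (x − x̄)², and x = -0.66 is far from x̄ = 5.32
- The linear relationship may not hold outside the observed range
- R² describes fit only over the sampled x values; it says nothing about behaviour beyond them

A defensible statement: 'if the linear trend continued to x = -0.66, y would be about 23.9412' — the premise is untested.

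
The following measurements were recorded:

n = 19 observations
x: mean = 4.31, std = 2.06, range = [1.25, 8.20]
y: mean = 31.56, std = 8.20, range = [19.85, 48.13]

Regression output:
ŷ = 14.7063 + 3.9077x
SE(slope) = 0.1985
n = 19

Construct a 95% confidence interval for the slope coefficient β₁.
The 95% CI for β₁ is (3.4889, 4.3265)

Confidence interval for the slope:

The 95% CI for β₁ is: β̂₁ ± t*(α/2, n-2) × SE(β̂₁)

Step 1: Find critical t-value
- Confidence level = 0.95
- Degrees of freedom = n - 2 = 19 - 2 = 17
- t*(α/2, 17) = 2.1098

Step 2: Calculate margin of error
Margin = 2.1098 × 0.1985 = 0.4188

Step 3: Construct interval
CI = 3.9077 ± 0.4188
CI = (3.4889, 4.3265)

Interpretation: We are 95% confident that the true slope β₁ lies between 3.4889 and 4.3265.
The interval does not include 0, suggesting a significant linear relationship.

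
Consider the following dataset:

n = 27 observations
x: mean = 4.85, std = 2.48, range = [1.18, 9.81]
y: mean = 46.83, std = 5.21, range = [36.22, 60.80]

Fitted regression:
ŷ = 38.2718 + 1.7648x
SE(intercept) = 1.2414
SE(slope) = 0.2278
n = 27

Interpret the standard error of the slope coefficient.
SE(slope) = 0.2278 measures the uncertainty in the estimated slope. The coefficient is estimated precisely (SE/|β̂₁| = 12.9%).

SE(β̂₁) = s / √Sxx, where s is the residual standard deviation and Sxx = Σ(x − x̄)². It is the yardstick for how far β̂₁ = 1.7648 could plausibly be from the true slope.

Relative precision:
- SE / |β̂₁| = 0.2278 / 1.7648 = 12.9%
- Rule of thumb (under 20%: precise; 20% to under 50%: moderately precise; 50% or more: imprecise) → precise

Link to the t-test: t = β̂₁ / SE(β̂₁) = 1.7648 / 0.2278 = 7.7471, the statistic for H₀: β₁ = 0.

What drives SE(β̂₁): more residual scatter → larger SE.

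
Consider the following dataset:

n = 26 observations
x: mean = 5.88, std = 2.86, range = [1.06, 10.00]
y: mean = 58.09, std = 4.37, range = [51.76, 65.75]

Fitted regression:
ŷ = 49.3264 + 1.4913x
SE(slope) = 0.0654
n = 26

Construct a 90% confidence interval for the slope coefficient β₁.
The 90% CI for β₁ is (1.3794, 1.6032)

Confidence interval for the slope:

The 90% CI for β₁ is: β̂₁ ± t*(α/2, n-2) × SE(β̂₁)

Step 1: Find critical t-value
- Confidence level = 0.9
- Degrees of freedom = n - 2 = 26 - 2 = 24
- t*(α/2, 24) = 1.7109

Step 2: Calculate margin of error
Margin = 1.7109 × 0.0654 = 0.1119

Step 3: Construct interval
CI = 1.4913 ± 0.1119
CI = (1.3794, 1.6032)

Interpretation: intervals built this way capture the true β₁ in 90% of repeated samples; here the plausible range for the per-unit effect of x on y is 1.3794 to 1.6032.
The interval does not include 0, suggesting a significant linear relationship.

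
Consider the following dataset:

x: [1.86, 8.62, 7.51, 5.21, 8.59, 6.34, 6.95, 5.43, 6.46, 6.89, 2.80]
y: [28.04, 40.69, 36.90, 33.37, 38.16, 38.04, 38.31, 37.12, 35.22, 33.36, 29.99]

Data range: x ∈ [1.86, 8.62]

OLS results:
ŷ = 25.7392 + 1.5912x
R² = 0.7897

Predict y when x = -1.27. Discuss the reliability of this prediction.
ŷ = 23.7184, but this is extrapolation (below the data range [1.86, 8.62]) and may be unreliable.

Prediction calculation:
ŷ = 25.7392 + 1.5912 × (-1.27)
ŷ = 23.7184

Reliability:
- Data range: x ∈ [1.86, 8.62]
- Prediction point: x = -1.27 is 3.13 units below the observed range → this is EXTRAPOLATION, not interpolation

Why that matters here:
- Real relationships often flatten, saturate, or turn nonlinear at extremes
- R² describes fit only over the sampled x values; it says nothing about behaviour beyond them

Report the number if required, but flag clearly that it is an extrapolation.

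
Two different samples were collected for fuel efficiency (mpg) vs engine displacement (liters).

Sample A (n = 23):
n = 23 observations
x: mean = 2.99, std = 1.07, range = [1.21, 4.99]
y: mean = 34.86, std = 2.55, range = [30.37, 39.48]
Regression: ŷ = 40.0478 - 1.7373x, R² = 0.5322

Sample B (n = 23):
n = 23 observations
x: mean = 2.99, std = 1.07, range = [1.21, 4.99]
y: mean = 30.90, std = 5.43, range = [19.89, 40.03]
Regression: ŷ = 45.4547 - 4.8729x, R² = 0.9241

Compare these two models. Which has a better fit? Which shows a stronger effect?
Model B has the better fit (R² = 0.9241 vs 0.5322). Model B shows the stronger effect (|β₁| = 4.8729 vs 1.7373).

Model Comparison:

Goodness of fit (R²):
- Model A: R² = 0.5322 → 53.22% of variance in fuel efficiency explained
- Model B: R² = 0.9241 → 92.41% of variance in fuel efficiency explained
- 0.9241 > 0.5322 → Model B has the better fit

Which has the larger per-liter effect? (|β₁|)
- Model A: β₁ = -1.7373 → predicted fuel efficiency falls 1.7373 mpg per additional liter of engine displacement
- Model B: β₁ = -4.8729 → predicted fuel efficiency falls 4.8729 mpg per additional liter of engine displacement
- |-1.7373| < |-4.8729| → Model B shows the stronger marginal effect

Notes:
- The two samples could reflect different populations, time periods, or measurement quality.
- A steeper slope doesn't make a better model if the scatter around the line is large.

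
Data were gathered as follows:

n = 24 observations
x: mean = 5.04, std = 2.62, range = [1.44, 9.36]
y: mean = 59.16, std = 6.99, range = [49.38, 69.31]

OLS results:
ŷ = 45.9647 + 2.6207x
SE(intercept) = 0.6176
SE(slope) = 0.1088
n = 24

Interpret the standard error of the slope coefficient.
SE(β̂₁) = 0.1088 is the estimated standard deviation of the slope estimate across repeated samples; relative to β̂₁ = 2.6207 that is 4.2%, a precise estimate.

What SE measures:
- The standard error quantifies the sampling variability of the coefficient estimate
- It is the estimated standard deviation of β̂₁ across hypothetical repeated samples of the same size
- Smaller SE → more precise estimate

Relative precision:
- SE / |β̂₁| = 0.1088 / 2.6207 = 4.2%
- Rule of thumb (under 20%: precise; 20% to under 50%: moderately precise; 50% or more: imprecise) → precise

Link to interval estimation: a confidence interval for β₁ is β̂₁ ± t* × 0.1088, so SE sets the half-width per unit of t*.

What drives SE(β̂₁): larger n (here n = 24) → smaller SE.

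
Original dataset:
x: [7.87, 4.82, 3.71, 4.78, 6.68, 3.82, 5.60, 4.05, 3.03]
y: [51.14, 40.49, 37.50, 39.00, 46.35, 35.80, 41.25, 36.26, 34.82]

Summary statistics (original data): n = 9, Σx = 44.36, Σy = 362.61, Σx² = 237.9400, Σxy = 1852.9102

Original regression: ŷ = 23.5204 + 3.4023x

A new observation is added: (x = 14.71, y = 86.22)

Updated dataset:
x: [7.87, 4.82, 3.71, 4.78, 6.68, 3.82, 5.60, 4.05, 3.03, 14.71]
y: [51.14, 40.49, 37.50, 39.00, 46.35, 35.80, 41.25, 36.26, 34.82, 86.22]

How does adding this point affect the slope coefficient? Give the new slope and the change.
New slope β₁ = 4.4590 versus 3.4023 before: a change of +1.0567 (+31.1%).

x = 14.71 lies well outside the original x-range [3.03, 7.87] (x̄ ≈ 4.93), so this observation has high leverage and can move the slope substantially.

Step 1: Update the sums with the new point (n goes from 9 to 10)
Σx  = 44.36 + 14.71 = 59.07
Σy  = 362.61 + 86.22 = 448.83
Σx² = 237.9400 + 14.71² = 237.9400 + 216.3841 = 454.3241
Σxy = 1852.9102 + 14.71×86.22 = 1852.9102 + 1268.2962 = 3121.2064

Step 2: Recompute the slope with b₁ = (nΣxy − ΣxΣy) / (nΣx² − (Σx)²)
Numerator   = 10×3121.2064 − 59.07×448.83 = 31212.0640 − 26512.3881 = 4699.6759
Denominator = 10×454.3241 − 59.07² = 4543.2410 − 3489.2649 = 1053.9761
b₁(new) = 4699.6759 / 1053.9761 = 4.4590

(Same formula on the original sums: (9×1852.9102 − 44.36×362.61) / (9×237.9400 − 44.36²) = 590.8122 / 173.6504 = 3.4023, matching the given fit.)

Step 3: Change in slope
Δβ₁ = 4.4590 − 3.4023 = +1.0567
Relative change = +1.0567 / 3.4023 × 100% = +31.1%
→ the slope increases when the point is added.

Because the point sits above the extension of the original line at a high-leverage x, it tilts the fit up.
In practice: examine leverage (hᵢ) and Cook's distance rather than deleting it automatically.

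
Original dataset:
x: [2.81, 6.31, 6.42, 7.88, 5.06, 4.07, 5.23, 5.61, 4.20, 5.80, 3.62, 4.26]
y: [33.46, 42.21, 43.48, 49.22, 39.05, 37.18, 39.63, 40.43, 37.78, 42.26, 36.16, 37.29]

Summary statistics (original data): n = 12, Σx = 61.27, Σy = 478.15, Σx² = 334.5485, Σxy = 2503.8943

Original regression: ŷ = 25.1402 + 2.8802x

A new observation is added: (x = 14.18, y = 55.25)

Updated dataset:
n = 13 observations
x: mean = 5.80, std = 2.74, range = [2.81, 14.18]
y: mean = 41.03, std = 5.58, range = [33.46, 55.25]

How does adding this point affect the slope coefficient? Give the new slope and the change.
Adding the point moves β₁ from 2.8802 to 1.9604, i.e. it decreases by 0.9198 (-31.9%).

The new point has HIGH LEVERAGE: x = 14.18 is far from the original mean x̄ = 61.27/12 ≈ 5.11 (original range [2.81, 7.88]).

Step 1: Update the sums with the new point (n goes from 12 to 13)
Σx  = 61.27 + 14.18 = 75.45
Σy  = 478.15 + 55.25 = 533.40
Σx² = 334.5485 + 14.18² = 334.5485 + 201.0724 = 535.6209
Σxy = 2503.8943 + 14.18×55.25 = 2503.8943 + 783.4450 = 3287.3393

Step 2: Recompute the slope with b₁ = (nΣxy − ΣxΣy) / (nΣx² − (Σx)²)
Numerator   = 13×3287.3393 − 75.45×533.40 = 42735.4109 − 40245.0300 = 2490.3809
Denominator = 13×535.6209 − 75.45² = 6963.0717 − 5692.7025 = 1270.3692
b₁(new) = 2490.3809 / 1270.3692 = 1.9604

(Same formula on the original sums: (12×2503.8943 − 61.27×478.15) / (12×334.5485 − 61.27²) = 750.4811 / 260.5691 = 2.8802, matching the given fit.)

Step 3: Change in slope
Δβ₁ = 1.9604 − 2.8802 = -0.9198
Relative change = -0.9198 / 2.8802 × 100% = -31.9%
→ the slope decreases when the point is added.

Because the point sits below the extension of the original line at a high-leverage x, it tilts the fit down.
In practice: investigate whether it comes from the same population as the rest of the sample; check such a point for data-entry or measurement error.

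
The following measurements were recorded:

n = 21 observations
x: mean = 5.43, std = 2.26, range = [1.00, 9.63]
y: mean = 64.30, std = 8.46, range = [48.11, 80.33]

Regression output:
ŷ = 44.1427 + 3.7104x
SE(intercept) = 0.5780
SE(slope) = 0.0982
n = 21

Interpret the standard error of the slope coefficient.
SE(slope) = 0.0982 measures the uncertainty in the estimated slope. The coefficient is estimated precisely (SE/|β̂₁| = 2.6%).

What SE measures:
- The standard error quantifies the sampling variability of the coefficient estimate
- It is the estimated standard deviation of β̂₁ across hypothetical repeated samples of the same size
- Smaller SE → more precise estimate

Relative precision:
- SE / |β̂₁| = 0.0982 / 3.7104 = 2.6%
- Rule of thumb (under 20%: precise; 20% to under 50%: moderately precise; 50% or more: imprecise) → precise

Link to the t-test: t = β̂₁ / SE(β̂₁) = 3.7104 / 0.0982 = 37.7841, the statistic for H₀: β₁ = 0.

What drives SE(β̂₁): more residual scatter → larger SE; larger n (here n = 21) → smaller SE.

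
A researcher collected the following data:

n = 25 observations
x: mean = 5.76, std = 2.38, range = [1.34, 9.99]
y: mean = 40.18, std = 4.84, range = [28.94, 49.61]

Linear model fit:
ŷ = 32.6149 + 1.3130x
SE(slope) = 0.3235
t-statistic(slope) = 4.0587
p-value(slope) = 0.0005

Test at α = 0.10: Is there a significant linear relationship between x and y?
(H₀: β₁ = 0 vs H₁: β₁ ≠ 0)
p-value = 0.0005 < α = 0.10, so we reject H₀. The relationship is significant.

Hypothesis test for the slope coefficient:

H₀: β₁ = 0 (no linear relationship)
H₁: β₁ ≠ 0 (linear relationship exists)

Test statistic: t = β̂₁ / SE(β̂₁) = 1.3130 / 0.3235 = 4.0587

With df = 23, the two-sided p-value for |t| = 4.0587 is 0.0005.

Decision rule: reject H₀ if p-value < α.
p-value = 0.0005 < α = 0.10 → reject H₀.

Conclusion: the linear association between x and y is significant at the 10% level.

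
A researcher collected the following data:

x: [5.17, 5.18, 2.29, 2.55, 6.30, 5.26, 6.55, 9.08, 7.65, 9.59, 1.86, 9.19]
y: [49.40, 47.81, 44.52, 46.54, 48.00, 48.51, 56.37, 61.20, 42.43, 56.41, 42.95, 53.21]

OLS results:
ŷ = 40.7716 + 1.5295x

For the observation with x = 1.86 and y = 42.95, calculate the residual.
Residual = -0.6665

The residual is the difference between the actual value and the predicted value:

Residual = y - ŷ

Step 1: Calculate predicted value
ŷ = 40.7716 + 1.5295 × 1.86
ŷ = 43.6165

Step 2: Calculate residual
Residual = 42.95 - 43.6165
Residual = -0.6665

Sign check: y < ŷ, so the point is below the line and the fit overestimates here.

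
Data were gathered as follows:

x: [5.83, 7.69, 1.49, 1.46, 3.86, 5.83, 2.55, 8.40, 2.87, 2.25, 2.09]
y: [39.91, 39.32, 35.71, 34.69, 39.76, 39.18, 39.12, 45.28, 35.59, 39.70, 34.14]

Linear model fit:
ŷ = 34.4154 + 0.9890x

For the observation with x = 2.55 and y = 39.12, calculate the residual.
Residual = 2.1826

The residual is the difference between the actual value and the predicted value:

Residual = y - ŷ

Step 1: Calculate predicted value
ŷ = 34.4154 + 0.9890 × 2.55
ŷ = 36.9374

Step 2: Calculate residual
Residual = 39.12 - 36.9374
Residual = 2.1826

The residual is positive, so the observed y = 39.12 sits above the regression line (the line underestimates it by 2.1826).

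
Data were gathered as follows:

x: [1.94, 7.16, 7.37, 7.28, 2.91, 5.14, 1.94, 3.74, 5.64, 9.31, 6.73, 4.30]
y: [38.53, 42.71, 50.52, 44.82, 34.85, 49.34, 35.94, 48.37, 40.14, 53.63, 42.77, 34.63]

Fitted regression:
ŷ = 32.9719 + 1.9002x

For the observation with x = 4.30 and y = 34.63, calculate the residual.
Residual = -6.5128

The residual is the difference between the actual value and the predicted value:

Residual = y - ŷ

Step 1: Calculate predicted value
ŷ = 32.9719 + 1.9002 × 4.30
ŷ = 41.1428

Step 2: Calculate residual
Residual = 34.63 - 41.1428
Residual = -6.5128

Sign check: y < ŷ, so the point is below the line and the fit overestimates here.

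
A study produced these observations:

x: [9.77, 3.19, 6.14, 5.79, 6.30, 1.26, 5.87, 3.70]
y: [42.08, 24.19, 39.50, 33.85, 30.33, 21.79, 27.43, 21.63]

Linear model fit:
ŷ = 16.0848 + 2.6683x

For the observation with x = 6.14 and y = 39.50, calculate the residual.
Residual = 7.0318

The residual is the difference between the actual value and the predicted value:

Residual = y - ŷ

Step 1: Calculate predicted value
ŷ = 16.0848 + 2.6683 × 6.14
ŷ = 32.4682

Step 2: Calculate residual
Residual = 39.50 - 32.4682
Residual = 7.0318

The residual is positive, so the observed y = 39.50 sits above the regression line (the line underestimates it by 7.0318).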